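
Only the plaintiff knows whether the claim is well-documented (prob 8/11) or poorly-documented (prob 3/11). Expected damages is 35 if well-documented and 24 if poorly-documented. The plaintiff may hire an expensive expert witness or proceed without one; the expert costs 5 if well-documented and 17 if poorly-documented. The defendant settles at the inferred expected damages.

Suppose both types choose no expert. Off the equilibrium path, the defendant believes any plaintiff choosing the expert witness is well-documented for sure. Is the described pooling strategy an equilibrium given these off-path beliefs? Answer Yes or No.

Yes

On path, the defendant holds the prior and pays 8/11·35 + 3/11·24 = 32. Off path (the expert witness), believing well-documented, it pays 35.
well-documented: no expert nets 32; the expert witness nets 35 − 5 = 30. well-documented stays.
poorly-documented: no expert nets 32; the expert witness nets 35 − 17 = 18. poorly-documented stays.
No type deviates, so pooling is sustained.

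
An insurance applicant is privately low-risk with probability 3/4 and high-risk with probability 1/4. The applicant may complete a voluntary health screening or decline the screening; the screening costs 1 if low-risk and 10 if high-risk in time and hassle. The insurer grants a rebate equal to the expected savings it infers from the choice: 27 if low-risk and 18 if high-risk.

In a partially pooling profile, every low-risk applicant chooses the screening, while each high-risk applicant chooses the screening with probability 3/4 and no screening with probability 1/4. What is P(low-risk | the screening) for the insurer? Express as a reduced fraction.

4/5

P(the screening) = (3/4)·1 + (1/4)·(3/4) = 15/16.
By Bayes' rule, P(low-risk | the screening) = (3/4) / (15/16) = 4/5.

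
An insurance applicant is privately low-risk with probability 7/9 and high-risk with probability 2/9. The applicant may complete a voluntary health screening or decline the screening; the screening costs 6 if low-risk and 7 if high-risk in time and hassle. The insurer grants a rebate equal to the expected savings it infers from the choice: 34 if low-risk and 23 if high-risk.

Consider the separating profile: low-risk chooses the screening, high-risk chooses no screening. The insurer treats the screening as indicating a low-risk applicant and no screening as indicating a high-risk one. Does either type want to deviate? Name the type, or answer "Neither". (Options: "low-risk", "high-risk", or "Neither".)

high-risk

The screening pays 34; no screening pays 23.
low-risk: assigned the screening, nets 34 − 6 = 28; deviating to no screening nets 23.
high-risk: assigned no screening, nets 23; deviating to the screening nets 34 − 7 = 27.
The high-risk type gains 4 by deviating.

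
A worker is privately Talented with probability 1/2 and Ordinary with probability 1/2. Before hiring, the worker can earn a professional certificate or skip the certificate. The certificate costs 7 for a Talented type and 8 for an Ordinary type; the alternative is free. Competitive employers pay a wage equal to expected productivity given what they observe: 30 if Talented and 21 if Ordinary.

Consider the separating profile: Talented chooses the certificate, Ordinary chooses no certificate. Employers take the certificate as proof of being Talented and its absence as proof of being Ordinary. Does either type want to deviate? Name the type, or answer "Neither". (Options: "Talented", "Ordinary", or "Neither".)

The certificate pays 30; no certificate pays 21.
Talented: assigned the certificate, nets 30 − 7 = 23; deviating to no certificate nets 21.
Ordinary: assigned no certificate, nets 21; deviating to the certificate nets 30 − 8 = 22.
The Ordinary type gains 1 by deviating.

Ordinary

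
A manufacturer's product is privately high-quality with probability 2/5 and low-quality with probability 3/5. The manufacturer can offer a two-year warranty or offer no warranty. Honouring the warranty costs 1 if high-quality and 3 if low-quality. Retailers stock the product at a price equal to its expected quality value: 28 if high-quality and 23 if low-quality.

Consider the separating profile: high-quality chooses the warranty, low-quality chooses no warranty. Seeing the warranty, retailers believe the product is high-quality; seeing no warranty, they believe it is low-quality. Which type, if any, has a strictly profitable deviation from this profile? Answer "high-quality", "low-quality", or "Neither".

The warranty pays 28; no warranty pays 23.
high-quality: assigned the warranty, nets 28 − 1 = 27; deviating to no warranty nets 23.
low-quality: assigned no warranty, nets 23; deviating to the warranty nets 28 − 3 = 25.
The low-quality type gains 2 by deviating.

low-quality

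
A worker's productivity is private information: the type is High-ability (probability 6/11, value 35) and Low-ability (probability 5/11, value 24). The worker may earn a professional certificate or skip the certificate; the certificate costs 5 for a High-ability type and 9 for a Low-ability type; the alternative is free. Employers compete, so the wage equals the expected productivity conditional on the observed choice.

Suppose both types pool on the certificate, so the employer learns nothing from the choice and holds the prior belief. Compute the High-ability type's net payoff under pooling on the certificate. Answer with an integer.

Pooled wage = 6/11·35 + 5/11·24 = 30.
High-ability pays cost 5 for the certificate, so net payoff = 30 − 5 = 25.

25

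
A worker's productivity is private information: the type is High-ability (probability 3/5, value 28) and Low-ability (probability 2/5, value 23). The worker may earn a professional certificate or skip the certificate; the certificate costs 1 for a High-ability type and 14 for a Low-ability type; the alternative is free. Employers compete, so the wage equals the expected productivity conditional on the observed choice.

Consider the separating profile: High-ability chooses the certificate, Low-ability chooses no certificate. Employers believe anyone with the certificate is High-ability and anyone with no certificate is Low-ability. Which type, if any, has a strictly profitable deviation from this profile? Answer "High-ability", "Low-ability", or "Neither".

Neither

The certificate pays 28; no certificate pays 23.
High-ability: assigned the certificate, nets 28 − 1 = 27; deviating to no certificate nets 23.
Low-ability: assigned no certificate, nets 23; deviating to the certificate nets 28 − 14 = 14.
Both types strictly prefer their assigned action; no profitable deviation.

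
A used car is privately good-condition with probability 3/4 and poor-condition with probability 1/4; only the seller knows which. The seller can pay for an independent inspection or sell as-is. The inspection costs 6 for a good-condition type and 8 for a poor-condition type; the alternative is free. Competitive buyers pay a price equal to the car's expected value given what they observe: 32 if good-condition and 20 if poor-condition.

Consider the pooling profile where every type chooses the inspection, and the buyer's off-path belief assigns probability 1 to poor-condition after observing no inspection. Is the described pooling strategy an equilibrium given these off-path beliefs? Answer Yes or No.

On path, the buyer holds the prior and pays 3/4·32 + 1/4·20 = 29. Off path (no inspection), believing poor-condition, it pays 20.
good-condition: the inspection nets 29 − 6 = 23; no inspection nets 20. good-condition stays.
poor-condition: the inspection nets 29 − 8 = 21; no inspection nets 20. poor-condition stays.
No type deviates, so pooling is sustained.

Yes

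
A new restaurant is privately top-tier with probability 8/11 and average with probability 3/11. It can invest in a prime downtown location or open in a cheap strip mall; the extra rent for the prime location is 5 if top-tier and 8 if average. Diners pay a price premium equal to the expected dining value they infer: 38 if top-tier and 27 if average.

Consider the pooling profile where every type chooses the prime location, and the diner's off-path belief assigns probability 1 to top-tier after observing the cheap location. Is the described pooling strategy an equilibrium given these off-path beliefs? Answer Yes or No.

On path, the diner holds the prior and pays 8/11·38 + 3/11·27 = 35. Off path (the cheap location), believing top-tier, it pays 38.
top-tier: the prime location nets 35 − 5 = 30; the cheap location nets 38. top-tier would deviate.
average: the prime location nets 35 − 8 = 27; the cheap location nets 38. average would deviate.
A type deviates, so pooling fails.

No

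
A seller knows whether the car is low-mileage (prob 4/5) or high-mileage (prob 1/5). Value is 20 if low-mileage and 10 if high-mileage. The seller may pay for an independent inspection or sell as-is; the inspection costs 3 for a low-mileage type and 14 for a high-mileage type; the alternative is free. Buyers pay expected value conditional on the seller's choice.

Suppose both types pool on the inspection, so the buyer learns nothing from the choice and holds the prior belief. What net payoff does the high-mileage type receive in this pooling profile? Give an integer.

4

Pooled price = 4/5·20 + 1/5·10 = 18.
high-mileage pays cost 14 for the inspection, so net payoff = 18 − 14 = 4.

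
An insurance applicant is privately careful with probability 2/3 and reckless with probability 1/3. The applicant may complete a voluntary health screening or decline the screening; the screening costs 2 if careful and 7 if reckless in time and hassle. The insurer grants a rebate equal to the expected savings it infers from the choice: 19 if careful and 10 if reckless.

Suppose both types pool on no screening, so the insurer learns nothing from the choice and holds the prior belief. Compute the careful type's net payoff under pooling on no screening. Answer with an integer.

16

Pooled rebate = 2/3·19 + 1/3·10 = 16.
careful pays no cost for no screening, so net payoff = 16.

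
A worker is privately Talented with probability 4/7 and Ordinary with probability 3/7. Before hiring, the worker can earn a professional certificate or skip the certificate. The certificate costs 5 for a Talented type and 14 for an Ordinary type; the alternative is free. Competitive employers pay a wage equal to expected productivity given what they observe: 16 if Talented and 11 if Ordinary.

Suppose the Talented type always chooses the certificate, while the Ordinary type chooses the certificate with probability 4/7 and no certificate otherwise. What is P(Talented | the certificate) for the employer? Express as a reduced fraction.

P(the certificate) = (4/7)·1 + (3/7)·(4/7) = 40/49.
By Bayes' rule, P(Talented | the certificate) = (4/7) / (40/49) = 7/10.

7/10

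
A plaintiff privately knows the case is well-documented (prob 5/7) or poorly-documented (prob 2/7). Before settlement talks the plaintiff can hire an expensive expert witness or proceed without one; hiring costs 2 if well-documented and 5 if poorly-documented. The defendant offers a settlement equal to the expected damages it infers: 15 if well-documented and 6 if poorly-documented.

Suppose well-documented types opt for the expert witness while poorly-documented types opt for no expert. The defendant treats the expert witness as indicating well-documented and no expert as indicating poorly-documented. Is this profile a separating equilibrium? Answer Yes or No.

Under these beliefs, the expert witness earns settlement 15 and no expert earns settlement 6.
well-documented: the expert witness nets 15 − 2 = 13; no expert nets 6. well-documented prefers the expert witness.
poorly-documented: the expert witness nets 15 − 5 = 10; no expert nets 6. poorly-documented would deviate to the expert witness.
poorly-documented has a profitable deviation, so the profile is not an equilibrium.

No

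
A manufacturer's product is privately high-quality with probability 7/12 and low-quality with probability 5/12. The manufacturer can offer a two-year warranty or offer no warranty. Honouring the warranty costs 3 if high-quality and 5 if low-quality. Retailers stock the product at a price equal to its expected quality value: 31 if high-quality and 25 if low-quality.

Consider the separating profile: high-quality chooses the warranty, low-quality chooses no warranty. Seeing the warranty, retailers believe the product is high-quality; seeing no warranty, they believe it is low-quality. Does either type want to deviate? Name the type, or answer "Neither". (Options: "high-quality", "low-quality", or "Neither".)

The warranty pays 31; no warranty pays 25.
high-quality: assigned the warranty, nets 31 − 3 = 28; deviating to no warranty nets 25.
low-quality: assigned no warranty, nets 25; deviating to the warranty nets 31 − 5 = 26.
The low-quality type gains 1 by deviating.

low-quality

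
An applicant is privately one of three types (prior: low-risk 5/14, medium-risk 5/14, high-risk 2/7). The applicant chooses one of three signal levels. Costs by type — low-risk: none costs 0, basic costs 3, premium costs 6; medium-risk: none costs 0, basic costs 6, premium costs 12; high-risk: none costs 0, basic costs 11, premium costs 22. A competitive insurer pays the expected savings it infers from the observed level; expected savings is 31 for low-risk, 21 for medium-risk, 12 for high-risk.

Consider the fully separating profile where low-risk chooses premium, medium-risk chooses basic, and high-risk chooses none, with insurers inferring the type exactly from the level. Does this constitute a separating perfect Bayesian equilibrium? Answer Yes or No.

Separating rebates: premium → 31, basic → 21, none → 12.
low-risk (assigned premium): none: 12 − 0 = 12; basic: 21 − 3 = 18; premium: 31 − 6 = 25. low-risk stays.
medium-risk (assigned basic): none: 12 − 0 = 12; basic: 21 − 6 = 15; premium: 31 − 12 = 19. medium-risk prefers premium.
high-risk (assigned none): none: 12 − 0 = 12; basic: 21 − 11 = 10; premium: 31 − 22 = 9. high-risk stays.
At least one type deviates; the separating profile fails.

No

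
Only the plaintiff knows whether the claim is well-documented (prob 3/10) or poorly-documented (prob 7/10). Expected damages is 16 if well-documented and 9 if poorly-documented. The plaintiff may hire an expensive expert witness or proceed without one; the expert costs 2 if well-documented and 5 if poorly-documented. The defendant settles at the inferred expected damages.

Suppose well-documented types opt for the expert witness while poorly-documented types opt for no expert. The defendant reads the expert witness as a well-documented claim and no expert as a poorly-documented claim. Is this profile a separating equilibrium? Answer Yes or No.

Under these beliefs, the expert witness earns settlement 16 and no expert earns settlement 9.
well-documented: the expert witness nets 16 − 2 = 14; no expert nets 9. well-documented prefers the expert witness.
poorly-documented: the expert witness nets 16 − 5 = 11; no expert nets 9. poorly-documented would deviate to the expert witness.
poorly-documented has a profitable deviation, so the profile is not an equilibrium.

No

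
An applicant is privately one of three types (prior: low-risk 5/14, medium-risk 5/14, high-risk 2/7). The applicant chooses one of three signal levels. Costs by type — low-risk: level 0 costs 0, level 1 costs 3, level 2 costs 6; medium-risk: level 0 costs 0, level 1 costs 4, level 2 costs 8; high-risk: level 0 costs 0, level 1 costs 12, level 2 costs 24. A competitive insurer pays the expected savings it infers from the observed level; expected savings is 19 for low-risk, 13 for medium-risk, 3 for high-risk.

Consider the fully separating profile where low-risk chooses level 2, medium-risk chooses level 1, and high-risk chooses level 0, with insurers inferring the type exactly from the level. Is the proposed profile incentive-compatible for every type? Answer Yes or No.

Separating rebates: level 2 → 19, level 1 → 13, level 0 → 3.
low-risk (assigned level 2): level 0: 3 − 0 = 3; level 1: 13 − 3 = 10; level 2: 19 − 6 = 13. low-risk stays.
medium-risk (assigned level 1): level 0: 3 − 0 = 3; level 1: 13 − 4 = 9; level 2: 19 − 8 = 11. medium-risk prefers level 2.
high-risk (assigned level 0): level 0: 3 − 0 = 3; level 1: 13 − 12 = 1; level 2: 19 − 24 = -5. high-risk stays.
At least one type deviates; the separating profile fails.

No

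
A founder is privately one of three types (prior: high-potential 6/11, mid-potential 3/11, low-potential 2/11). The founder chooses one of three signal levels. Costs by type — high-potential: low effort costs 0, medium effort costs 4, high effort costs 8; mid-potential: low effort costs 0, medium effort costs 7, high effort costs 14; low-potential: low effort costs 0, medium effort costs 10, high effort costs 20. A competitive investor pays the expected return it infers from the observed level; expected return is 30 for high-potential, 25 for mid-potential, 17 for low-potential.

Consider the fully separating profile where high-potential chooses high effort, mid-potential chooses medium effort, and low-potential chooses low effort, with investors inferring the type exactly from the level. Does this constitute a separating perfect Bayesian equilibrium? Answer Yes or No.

Yes

Separating valuations: high effort → 30, medium effort → 25, low effort → 17.
high-potential (assigned high effort): low effort: 17 − 0 = 17; medium effort: 25 − 4 = 21; high effort: 30 − 8 = 22. high-potential stays.
mid-potential (assigned medium effort): low effort: 17 − 0 = 17; medium effort: 25 − 7 = 18; high effort: 30 − 14 = 16. mid-potential stays.
low-potential (assigned low effort): low effort: 17 − 0 = 17; medium effort: 25 − 10 = 15; high effort: 30 − 20 = 10. low-potential stays.
Every type prefers its assigned level; separation holds.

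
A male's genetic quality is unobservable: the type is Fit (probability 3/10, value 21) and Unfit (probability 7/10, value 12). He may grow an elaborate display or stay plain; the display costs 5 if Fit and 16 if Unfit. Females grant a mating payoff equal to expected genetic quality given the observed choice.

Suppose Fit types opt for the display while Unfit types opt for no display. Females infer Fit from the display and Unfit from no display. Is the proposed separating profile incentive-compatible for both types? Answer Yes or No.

Yes

Under these beliefs, the display earns mating payoff 21 and no display earns mating payoff 12.
Fit: the display nets 21 − 5 = 16; no display nets 12. Fit prefers the display.
Unfit: the display nets 21 − 16 = 5; no display nets 12. Unfit prefers no display.
Neither type deviates, so the separating profile is an equilibrium.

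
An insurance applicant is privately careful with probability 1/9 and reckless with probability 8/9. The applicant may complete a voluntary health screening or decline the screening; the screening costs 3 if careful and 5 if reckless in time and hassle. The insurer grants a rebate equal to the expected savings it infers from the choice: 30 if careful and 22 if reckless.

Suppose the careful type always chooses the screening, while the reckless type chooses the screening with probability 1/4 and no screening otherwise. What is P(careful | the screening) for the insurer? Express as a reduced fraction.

1/3

P(the screening) = (1/9)·1 + (8/9)·(1/4) = 1/3.
By Bayes' rule, P(careful | the screening) = (1/9) / (1/3) = 1/3.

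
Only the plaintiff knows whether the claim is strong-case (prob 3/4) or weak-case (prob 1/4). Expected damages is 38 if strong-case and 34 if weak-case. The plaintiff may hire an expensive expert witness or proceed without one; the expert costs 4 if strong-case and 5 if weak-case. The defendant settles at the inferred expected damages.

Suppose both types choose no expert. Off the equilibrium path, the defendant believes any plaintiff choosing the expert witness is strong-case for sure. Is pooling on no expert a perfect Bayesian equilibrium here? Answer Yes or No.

On path, the defendant holds the prior and pays 3/4·38 + 1/4·34 = 37. Off path (the expert witness), believing strong-case, it pays 38.
strong-case: no expert nets 37; the expert witness nets 38 − 4 = 34. strong-case stays.
weak-case: no expert nets 37; the expert witness nets 38 − 5 = 33. weak-case stays.
No type deviates, so pooling is sustained.

Yes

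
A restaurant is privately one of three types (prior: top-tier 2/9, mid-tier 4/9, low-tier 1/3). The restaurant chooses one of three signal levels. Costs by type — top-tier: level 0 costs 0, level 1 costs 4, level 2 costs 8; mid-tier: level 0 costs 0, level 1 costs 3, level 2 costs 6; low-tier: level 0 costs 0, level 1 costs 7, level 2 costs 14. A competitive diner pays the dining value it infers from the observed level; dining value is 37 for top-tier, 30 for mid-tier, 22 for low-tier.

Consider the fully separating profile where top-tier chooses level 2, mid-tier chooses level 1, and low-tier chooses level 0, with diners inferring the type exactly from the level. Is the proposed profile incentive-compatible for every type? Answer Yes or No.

No

Separating price premiums: level 2 → 37, level 1 → 30, level 0 → 22.
top-tier (assigned level 2): level 0: 22 − 0 = 22; level 1: 30 − 4 = 26; level 2: 37 − 8 = 29. top-tier stays.
mid-tier (assigned level 1): level 0: 22 − 0 = 22; level 1: 30 − 3 = 27; level 2: 37 − 6 = 31. mid-tier prefers level 2.
low-tier (assigned level 0): level 0: 22 − 0 = 22; level 1: 30 − 7 = 23; level 2: 37 − 14 = 23. low-tier prefers level 1.
At least one type deviates; the separating profile fails.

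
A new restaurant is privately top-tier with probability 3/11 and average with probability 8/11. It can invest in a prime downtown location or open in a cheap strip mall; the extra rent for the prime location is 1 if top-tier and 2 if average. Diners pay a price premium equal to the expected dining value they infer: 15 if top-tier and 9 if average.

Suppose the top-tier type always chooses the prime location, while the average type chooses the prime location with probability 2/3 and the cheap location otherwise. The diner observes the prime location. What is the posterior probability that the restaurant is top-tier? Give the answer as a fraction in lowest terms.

P(the prime location) = (3/11)·1 + (8/11)·(2/3) = 25/33.
By Bayes' rule, P(top-tier | the prime location) = (3/11) / (25/33) = 9/25.

9/25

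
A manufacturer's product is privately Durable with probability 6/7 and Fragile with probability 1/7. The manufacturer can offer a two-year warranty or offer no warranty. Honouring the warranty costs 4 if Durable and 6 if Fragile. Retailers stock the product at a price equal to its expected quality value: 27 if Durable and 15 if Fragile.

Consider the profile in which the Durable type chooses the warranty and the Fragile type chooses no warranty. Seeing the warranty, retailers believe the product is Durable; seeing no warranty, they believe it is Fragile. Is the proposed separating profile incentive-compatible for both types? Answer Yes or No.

No

Under these beliefs, the warranty earns price 27 and no warranty earns price 15.
Durable: the warranty nets 27 − 4 = 23; no warranty nets 15. Durable prefers the warranty.
Fragile: the warranty nets 27 − 6 = 21; no warranty nets 15. Fragile would deviate to the warranty.
Fragile has a profitable deviation, so the profile is not an equilibrium.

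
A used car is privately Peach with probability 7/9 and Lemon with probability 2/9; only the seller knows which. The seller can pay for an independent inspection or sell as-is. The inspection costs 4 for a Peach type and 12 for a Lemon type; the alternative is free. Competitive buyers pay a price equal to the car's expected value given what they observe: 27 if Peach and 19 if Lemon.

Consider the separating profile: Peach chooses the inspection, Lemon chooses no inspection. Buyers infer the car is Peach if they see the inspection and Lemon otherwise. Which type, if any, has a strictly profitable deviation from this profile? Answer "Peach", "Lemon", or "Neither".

The inspection pays 27; no inspection pays 19.
Peach: assigned the inspection, nets 27 − 4 = 23; deviating to no inspection nets 19.
Lemon: assigned no inspection, nets 19; deviating to the inspection nets 27 − 12 = 15.
Both types strictly prefer their assigned action; no profitable deviation.

Neither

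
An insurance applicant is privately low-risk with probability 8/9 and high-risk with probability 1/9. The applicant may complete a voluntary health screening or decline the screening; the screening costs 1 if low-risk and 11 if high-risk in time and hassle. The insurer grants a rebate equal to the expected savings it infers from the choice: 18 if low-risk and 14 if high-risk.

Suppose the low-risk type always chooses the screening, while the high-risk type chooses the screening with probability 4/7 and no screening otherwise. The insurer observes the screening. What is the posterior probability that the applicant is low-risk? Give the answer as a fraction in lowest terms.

14/15

P(the screening) = (8/9)·1 + (1/9)·(4/7) = 20/21.
By Bayes' rule, P(low-risk | the screening) = (8/9) / (20/21) = 14/15.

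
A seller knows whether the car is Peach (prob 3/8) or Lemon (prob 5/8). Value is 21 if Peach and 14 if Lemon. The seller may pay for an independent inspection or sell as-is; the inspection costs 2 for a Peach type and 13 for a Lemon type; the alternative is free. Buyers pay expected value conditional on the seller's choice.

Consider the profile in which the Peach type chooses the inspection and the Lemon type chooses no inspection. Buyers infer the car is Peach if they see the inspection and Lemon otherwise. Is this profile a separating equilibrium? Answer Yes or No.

Yes

Under these beliefs, the inspection earns price 21 and no inspection earns price 14.
Peach: the inspection nets 21 − 2 = 19; no inspection nets 14. Peach prefers the inspection.
Lemon: the inspection nets 21 − 13 = 8; no inspection nets 14. Lemon prefers no inspection.
Neither type deviates, so the separating profile is an equilibrium.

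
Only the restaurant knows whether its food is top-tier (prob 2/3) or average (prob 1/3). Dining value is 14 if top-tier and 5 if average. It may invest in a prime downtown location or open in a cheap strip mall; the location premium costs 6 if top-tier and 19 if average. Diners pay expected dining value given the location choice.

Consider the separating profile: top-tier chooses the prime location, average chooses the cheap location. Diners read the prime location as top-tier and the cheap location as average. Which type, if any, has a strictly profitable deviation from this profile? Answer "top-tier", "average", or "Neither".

Neither

The prime location pays 14; the cheap location pays 5.
top-tier: assigned the prime location, nets 14 − 6 = 8; deviating to the cheap location nets 5.
average: assigned the cheap location, nets 5; deviating to the prime location nets 14 − 19 = -5.
Both types strictly prefer their assigned action; no profitable deviation.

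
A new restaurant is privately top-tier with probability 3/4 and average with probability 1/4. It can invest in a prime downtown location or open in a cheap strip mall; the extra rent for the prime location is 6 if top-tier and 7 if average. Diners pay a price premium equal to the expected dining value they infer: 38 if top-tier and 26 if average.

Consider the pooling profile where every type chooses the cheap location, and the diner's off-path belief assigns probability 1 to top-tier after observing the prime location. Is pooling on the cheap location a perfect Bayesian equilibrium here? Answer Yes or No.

On path, the diner holds the prior and pays 3/4·38 + 1/4·26 = 35. Off path (the prime location), believing top-tier, it pays 38.
top-tier: the cheap location nets 35; the prime location nets 38 − 6 = 32. top-tier stays.
average: the cheap location nets 35; the prime location nets 38 − 7 = 31. average stays.
No type deviates, so pooling is sustained.

Yes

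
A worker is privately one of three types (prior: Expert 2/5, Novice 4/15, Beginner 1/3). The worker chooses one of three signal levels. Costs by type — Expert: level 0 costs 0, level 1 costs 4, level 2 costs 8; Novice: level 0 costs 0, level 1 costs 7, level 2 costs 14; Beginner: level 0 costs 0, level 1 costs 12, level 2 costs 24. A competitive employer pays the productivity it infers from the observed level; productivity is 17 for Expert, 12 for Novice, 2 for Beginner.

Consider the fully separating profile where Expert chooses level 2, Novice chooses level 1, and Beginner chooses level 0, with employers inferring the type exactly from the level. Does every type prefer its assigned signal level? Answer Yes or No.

Separating wages: level 2 → 17, level 1 → 12, level 0 → 2.
Expert (assigned level 2): level 0: 2 − 0 = 2; level 1: 12 − 4 = 8; level 2: 17 − 8 = 9. Expert stays.
Novice (assigned level 1): level 0: 2 − 0 = 2; level 1: 12 − 7 = 5; level 2: 17 − 14 = 3. Novice stays.
Beginner (assigned level 0): level 0: 2 − 0 = 2; level 1: 12 − 12 = 0; level 2: 17 − 24 = -7. Beginner stays.
Every type prefers its assigned level; separation holds.

Yes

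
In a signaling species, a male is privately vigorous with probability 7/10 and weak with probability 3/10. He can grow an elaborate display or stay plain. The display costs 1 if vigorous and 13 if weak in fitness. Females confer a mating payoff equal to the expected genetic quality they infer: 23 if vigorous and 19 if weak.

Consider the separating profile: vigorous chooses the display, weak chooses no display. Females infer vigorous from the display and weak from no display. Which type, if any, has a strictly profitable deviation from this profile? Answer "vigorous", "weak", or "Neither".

Neither

The display pays 23; no display pays 19.
vigorous: assigned the display, nets 23 − 1 = 22; deviating to no display nets 19.
weak: assigned no display, nets 19; deviating to the display nets 23 − 13 = 10.
Both types strictly prefer their assigned action; no profitable deviation.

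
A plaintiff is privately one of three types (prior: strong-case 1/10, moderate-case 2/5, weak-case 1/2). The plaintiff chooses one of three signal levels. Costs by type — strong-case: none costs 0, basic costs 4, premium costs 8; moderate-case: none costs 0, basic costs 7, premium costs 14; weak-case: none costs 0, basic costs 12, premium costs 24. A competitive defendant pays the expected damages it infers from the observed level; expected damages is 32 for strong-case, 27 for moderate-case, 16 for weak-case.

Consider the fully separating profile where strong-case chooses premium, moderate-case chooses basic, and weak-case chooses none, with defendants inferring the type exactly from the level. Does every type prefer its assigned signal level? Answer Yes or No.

Yes

Separating settlements: premium → 32, basic → 27, none → 16.
strong-case (assigned premium): none: 16 − 0 = 16; basic: 27 − 4 = 23; premium: 32 − 8 = 24. strong-case stays.
moderate-case (assigned basic): none: 16 − 0 = 16; basic: 27 − 7 = 20; premium: 32 − 14 = 18. moderate-case stays.
weak-case (assigned none): none: 16 − 0 = 16; basic: 27 − 12 = 15; premium: 32 − 24 = 8. weak-case stays.
Every type prefers its assigned level; separation holds.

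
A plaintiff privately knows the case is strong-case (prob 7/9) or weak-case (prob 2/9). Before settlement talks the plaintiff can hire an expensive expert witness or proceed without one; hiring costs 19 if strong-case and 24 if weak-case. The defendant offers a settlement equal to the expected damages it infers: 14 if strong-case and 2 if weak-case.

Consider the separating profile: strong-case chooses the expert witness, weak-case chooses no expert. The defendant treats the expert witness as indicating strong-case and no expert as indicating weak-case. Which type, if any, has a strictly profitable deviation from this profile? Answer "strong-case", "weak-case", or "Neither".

The expert witness pays 14; no expert pays 2.
strong-case: assigned the expert witness, nets 14 − 19 = -5; deviating to no expert nets 2.
weak-case: assigned no expert, nets 2; deviating to the expert witness nets 14 − 24 = -10.
The strong-case type gains 7 by deviating.

strong-case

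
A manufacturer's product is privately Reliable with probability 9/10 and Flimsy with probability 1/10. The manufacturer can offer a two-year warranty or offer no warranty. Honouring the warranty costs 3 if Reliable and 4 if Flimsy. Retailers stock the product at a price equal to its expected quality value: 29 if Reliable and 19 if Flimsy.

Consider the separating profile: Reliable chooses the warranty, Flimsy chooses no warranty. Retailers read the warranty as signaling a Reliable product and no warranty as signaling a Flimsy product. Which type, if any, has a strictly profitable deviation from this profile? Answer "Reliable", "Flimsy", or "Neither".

The warranty pays 29; no warranty pays 19.
Reliable: assigned the warranty, nets 29 − 3 = 26; deviating to no warranty nets 19.
Flimsy: assigned no warranty, nets 19; deviating to the warranty nets 29 − 4 = 25.
The Flimsy type gains 6 by deviating.

Flimsy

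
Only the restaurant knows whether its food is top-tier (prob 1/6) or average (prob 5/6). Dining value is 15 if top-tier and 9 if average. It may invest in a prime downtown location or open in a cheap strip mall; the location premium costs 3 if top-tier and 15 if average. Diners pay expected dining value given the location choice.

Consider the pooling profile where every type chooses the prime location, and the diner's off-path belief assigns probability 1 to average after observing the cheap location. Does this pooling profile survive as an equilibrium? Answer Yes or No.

On path, the diner holds the prior and pays 1/6·15 + 5/6·9 = 10. Off path (the cheap location), believing average, it pays 9.
top-tier: the prime location nets 10 − 3 = 7; the cheap location nets 9. top-tier would deviate.
average: the prime location nets 10 − 15 = -5; the cheap location nets 9. average would deviate.
A type deviates, so pooling fails.

No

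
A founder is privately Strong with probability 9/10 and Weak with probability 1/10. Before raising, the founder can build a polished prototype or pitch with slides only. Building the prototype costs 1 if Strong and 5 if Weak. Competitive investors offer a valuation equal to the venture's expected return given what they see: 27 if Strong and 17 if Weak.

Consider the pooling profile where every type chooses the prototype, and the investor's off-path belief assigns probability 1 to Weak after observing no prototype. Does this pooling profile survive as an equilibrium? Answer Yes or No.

On path, the investor holds the prior and pays 9/10·27 + 1/10·17 = 26. Off path (no prototype), believing Weak, it pays 17.
Strong: the prototype nets 26 − 1 = 25; no prototype nets 17. Strong stays.
Weak: the prototype nets 26 − 5 = 21; no prototype nets 17. Weak stays.
No type deviates, so pooling is sustained.

Yes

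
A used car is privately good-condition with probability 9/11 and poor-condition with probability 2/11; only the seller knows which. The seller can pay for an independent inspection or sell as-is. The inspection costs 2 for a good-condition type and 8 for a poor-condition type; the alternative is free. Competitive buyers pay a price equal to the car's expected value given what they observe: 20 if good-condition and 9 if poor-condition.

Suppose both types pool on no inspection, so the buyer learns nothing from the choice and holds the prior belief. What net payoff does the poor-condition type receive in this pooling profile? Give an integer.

Pooled price = 9/11·20 + 2/11·9 = 18.
poor-condition pays no cost for no inspection, so net payoff = 18.

18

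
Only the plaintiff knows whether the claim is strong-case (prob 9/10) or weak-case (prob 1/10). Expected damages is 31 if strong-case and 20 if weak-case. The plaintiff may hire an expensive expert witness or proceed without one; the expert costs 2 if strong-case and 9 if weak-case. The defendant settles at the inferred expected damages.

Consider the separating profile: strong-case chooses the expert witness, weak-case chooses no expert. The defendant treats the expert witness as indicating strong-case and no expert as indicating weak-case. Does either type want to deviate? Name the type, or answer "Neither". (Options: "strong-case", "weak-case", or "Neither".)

weak-case

The expert witness pays 31; no expert pays 20.
strong-case: assigned the expert witness, nets 31 − 2 = 29; deviating to no expert nets 20.
weak-case: assigned no expert, nets 20; deviating to the expert witness nets 31 − 9 = 22.
The weak-case type gains 2 by deviating.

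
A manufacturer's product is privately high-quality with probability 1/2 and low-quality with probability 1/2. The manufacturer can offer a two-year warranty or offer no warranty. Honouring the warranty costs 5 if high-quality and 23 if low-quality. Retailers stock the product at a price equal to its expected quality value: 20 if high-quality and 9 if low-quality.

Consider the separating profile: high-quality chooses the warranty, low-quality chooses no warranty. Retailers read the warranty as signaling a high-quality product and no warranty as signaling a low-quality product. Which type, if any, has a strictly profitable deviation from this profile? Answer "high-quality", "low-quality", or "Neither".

The warranty pays 20; no warranty pays 9.
high-quality: assigned the warranty, nets 20 − 5 = 15; deviating to no warranty nets 9.
low-quality: assigned no warranty, nets 9; deviating to the warranty nets 20 − 23 = -3.
Both types strictly prefer their assigned action; no profitable deviation.

Neither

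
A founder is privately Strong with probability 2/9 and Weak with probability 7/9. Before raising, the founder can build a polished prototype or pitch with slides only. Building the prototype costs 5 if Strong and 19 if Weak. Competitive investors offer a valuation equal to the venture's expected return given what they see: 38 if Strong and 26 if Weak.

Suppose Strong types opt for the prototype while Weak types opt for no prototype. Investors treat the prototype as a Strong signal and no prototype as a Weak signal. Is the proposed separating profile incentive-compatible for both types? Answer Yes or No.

Under these beliefs, the prototype earns valuation 38 and no prototype earns valuation 26.
Strong: the prototype nets 38 − 5 = 33; no prototype nets 26. Strong prefers the prototype.
Weak: the prototype nets 38 − 19 = 19; no prototype nets 26. Weak prefers no prototype.
Neither type deviates, so the separating profile is an equilibrium.

Yes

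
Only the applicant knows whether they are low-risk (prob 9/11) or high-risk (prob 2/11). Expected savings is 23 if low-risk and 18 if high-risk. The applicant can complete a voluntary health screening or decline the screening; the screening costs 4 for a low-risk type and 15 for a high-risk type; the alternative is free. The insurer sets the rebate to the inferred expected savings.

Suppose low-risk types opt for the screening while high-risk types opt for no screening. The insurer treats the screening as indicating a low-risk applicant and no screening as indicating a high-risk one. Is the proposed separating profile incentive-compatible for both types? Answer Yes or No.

Yes

Under these beliefs, the screening earns rebate 23 and no screening earns rebate 18.
low-risk: the screening nets 23 − 4 = 19; no screening nets 18. low-risk prefers the screening.
high-risk: the screening nets 23 − 15 = 8; no screening nets 18. high-risk prefers no screening.
Neither type deviates, so the separating profile is an equilibrium.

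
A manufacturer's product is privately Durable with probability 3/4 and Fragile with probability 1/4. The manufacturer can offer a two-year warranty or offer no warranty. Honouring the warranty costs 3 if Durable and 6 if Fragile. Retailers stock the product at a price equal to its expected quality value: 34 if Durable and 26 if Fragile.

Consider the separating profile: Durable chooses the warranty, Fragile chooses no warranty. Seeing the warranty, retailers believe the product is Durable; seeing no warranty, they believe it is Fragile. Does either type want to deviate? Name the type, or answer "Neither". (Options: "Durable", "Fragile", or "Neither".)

The warranty pays 34; no warranty pays 26.
Durable: assigned the warranty, nets 34 − 3 = 31; deviating to no warranty nets 26.
Fragile: assigned no warranty, nets 26; deviating to the warranty nets 34 − 6 = 28.
The Fragile type gains 2 by deviating.

Fragile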